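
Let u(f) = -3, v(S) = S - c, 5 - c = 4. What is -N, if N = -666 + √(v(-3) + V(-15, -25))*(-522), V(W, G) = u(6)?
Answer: 666 + 522*I*√7 ≈ 666.0 + 1381.1*I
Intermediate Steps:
c = 1 (c = 5 - 1*4 = 5 - 4 = 1)
v(S) = -1 + S (v(S) = S - 1*1 = S - 1 = -1 + S)
V(W, G) = -3
N = -666 - 522*I*√7 (N = -666 + √((-1 - 3) - 3)*(-522) = -666 + √(-4 - 3)*(-522) = -666 + √(-7)*(-522) = -666 + (I*√7)*(-522) = -666 - 522*I*√7 ≈ -666.0 - 1381.1*I)
-N = -(-666 - 522*I*√7) = 666 + 522*I*√7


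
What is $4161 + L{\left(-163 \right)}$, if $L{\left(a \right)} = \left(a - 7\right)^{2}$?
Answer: $33061$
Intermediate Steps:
$L{\left(a \right)} = \left(-7 + a\right)^{2}$
$4161 + L{\left(-163 \right)} = 4161 + \left(-7 - 163\right)^{2} = 4161 + \left(-170\right)^{2} = 4161 + 28900 = 33061$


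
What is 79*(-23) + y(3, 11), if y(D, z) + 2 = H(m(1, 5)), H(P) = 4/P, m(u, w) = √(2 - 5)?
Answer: -1819 - 4*I*√3/3 ≈ -1819.0 - 2.3094*I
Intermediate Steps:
m(u, w) = I*√3 (m(u, w) = √(-3) = I*√3)
y(D, z) = -2 - 4*I*√3/3 (y(D, z) = -2 + 4/((I*√3)) = -2 + 4*(-I*√3/3) = -2 - 4*I*√3/3)
79*(-23) + y(3, 11) = 79*(-23) + (-2 - 4*I*√3/3) = -1817 + (-2 - 4*I*√3/3) = -1819 - 4*I*√3/3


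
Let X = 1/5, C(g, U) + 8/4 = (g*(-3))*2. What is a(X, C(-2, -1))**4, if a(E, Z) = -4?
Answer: 256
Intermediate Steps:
C(g, U) = -2 - 6*g (C(g, U) = -2 + (g*(-3))*2 = -2 - 3*g*2 = -2 - 6*g)
X = 1/5 (X = 1*(1/5) = 1/5 ≈ 0.20000)
a(X, C(-2, -1))**4 = (-4)**4 = 256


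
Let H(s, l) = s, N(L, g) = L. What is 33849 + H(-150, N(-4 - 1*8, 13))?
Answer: 33699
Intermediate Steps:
33849 + H(-150, N(-4 - 1*8, 13)) = 33849 - 150 = 33699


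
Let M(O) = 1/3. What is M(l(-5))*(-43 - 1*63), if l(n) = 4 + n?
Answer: -106/3 ≈ -35.333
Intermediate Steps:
M(O) = ⅓
M(l(-5))*(-43 - 1*63) = (-43 - 1*63)/3 = (-43 - 63)/3 = (⅓)*(-106) = -106/3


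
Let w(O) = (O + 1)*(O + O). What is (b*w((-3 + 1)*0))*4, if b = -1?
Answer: 0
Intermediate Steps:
w(O) = 2*O*(1 + O) (w(O) = (1 + O)*(2*O) = 2*O*(1 + O))
(b*w((-3 + 1)*0))*4 = -2*(-3 + 1)*0*(1 + (-3 + 1)*0)*4 = -2*(-2*0)*(1 - 2*0)*4 = -2*0*(1 + 0)*4 = -2*0*4 = -1*0*4 = 0*4 = 0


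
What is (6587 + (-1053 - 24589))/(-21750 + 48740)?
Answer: -3811/5398 ≈ -0.70600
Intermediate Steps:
(6587 + (-1053 - 24589))/(-21750 + 48740) = (6587 - 25642)/26990 = -19055*1/26990 = -3811/5398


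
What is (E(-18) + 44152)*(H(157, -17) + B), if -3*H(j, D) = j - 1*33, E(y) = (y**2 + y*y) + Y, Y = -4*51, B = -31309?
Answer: -4194298396/3 ≈ -1.3981e+9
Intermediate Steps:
Y = -204
E(y) = -204 + 2*y**2 (E(y) = (y**2 + y*y) - 204 = (y**2 + y**2) - 204 = 2*y**2 - 204 = -204 + 2*y**2)
H(j, D) = 11 - j/3 (H(j, D) = -(j - 1*33)/3 = -(j - 33)/3 = -(-33 + j)/3 = 11 - j/3)
(E(-18) + 44152)*(H(157, -17) + B) = ((-204 + 2*(-18)**2) + 44152)*((11 - 1/3*157) - 31309) = ((-204 + 2*324) + 44152)*((11 - 157/3) - 31309) = ((-204 + 648) + 44152)*(-124/3 - 31309) = (444 + 44152)*(-94051/3) = 44596*(-94051/3) = -4194298396/3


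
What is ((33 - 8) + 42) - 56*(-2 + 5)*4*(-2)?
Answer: 1411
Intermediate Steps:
((33 - 8) + 42) - 56*(-2 + 5)*4*(-2) = (25 + 42) - 56*3*4*(-2) = 67 - 672*(-2) = 67 - 56*(-24) = 67 + 1344 = 1411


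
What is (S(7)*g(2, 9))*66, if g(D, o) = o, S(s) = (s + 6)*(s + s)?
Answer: 108108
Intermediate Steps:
S(s) = 2*s*(6 + s) (S(s) = (6 + s)*(2*s) = 2*s*(6 + s))
(S(7)*g(2, 9))*66 = ((2*7*(6 + 7))*9)*66 = ((2*7*13)*9)*66 = (182*9)*66 = 1638*66 = 108108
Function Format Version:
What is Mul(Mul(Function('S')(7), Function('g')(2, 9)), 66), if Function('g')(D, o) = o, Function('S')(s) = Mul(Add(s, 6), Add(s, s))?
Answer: 108108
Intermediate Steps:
Function('S')(s) = Mul(2, s, Add(6, s)) (Function('S')(s) = Mul(Add(6, s), Mul(2, s)) = Mul(2, s, Add(6, s)))
Mul(Mul(Function('S')(7), Function('g')(2, 9)), 66) = Mul(Mul(Mul(2, 7, Add(6, 7)), 9), 66) = Mul(Mul(Mul(2, 7, 13), 9), 66) = Mul(Mul(182, 9), 66) = Mul(1638, 66) = 108108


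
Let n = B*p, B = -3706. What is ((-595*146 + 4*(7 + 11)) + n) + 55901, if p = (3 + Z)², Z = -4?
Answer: -34603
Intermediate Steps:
p = 1 (p = (3 - 4)² = (-1)² = 1)
n = -3706 (n = -3706*1 = -3706)
((-595*146 + 4*(7 + 11)) + n) + 55901 = ((-595*146 + 4*(7 + 11)) - 3706) + 55901 = ((-86870 + 4*18) - 3706) + 55901 = ((-86870 + 72) - 3706) + 55901 = (-86798 - 3706) + 55901 = -90504 + 55901 = -34603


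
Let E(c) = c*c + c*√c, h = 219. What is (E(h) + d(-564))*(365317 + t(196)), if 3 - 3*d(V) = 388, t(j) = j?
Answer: 52450384474/3 + 80047347*√219 ≈ 1.8668e+10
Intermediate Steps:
d(V) = -385/3 (d(V) = 1 - ⅓*388 = 1 - 388/3 = -385/3)
E(c) = c² + c^(3/2)
(E(h) + d(-564))*(365317 + t(196)) = ((219² + 219^(3/2)) - 385/3)*(365317 + 196) = ((47961 + 219*√219) - 385/3)*365513 = (143498/3 + 219*√219)*365513 = 52450384474/3 + 80047347*√219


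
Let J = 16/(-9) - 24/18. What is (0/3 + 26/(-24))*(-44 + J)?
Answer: 1378/27 ≈ 51.037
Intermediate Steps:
J = -28/9 (J = 16*(-⅑) - 24*1/18 = -16/9 - 4/3 = -28/9 ≈ -3.1111)
(0/3 + 26/(-24))*(-44 + J) = (0/3 + 26/(-24))*(-44 - 28/9) = (0*(⅓) + 26*(-1/24))*(-424/9) = (0 - 13/12)*(-424/9) = -13/12*(-424/9) = 1378/27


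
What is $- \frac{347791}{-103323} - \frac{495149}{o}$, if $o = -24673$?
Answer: $\frac{5431029770}{231753489} \approx 23.435$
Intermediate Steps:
$- \frac{347791}{-103323} - \frac{495149}{o} = - \frac{347791}{-103323} - \frac{495149}{-24673} = \left(-347791\right) \left(- \frac{1}{103323}\right) - - \frac{495149}{24673} = \frac{347791}{103323} + \frac{495149}{24673} = \frac{5431029770}{231753489}$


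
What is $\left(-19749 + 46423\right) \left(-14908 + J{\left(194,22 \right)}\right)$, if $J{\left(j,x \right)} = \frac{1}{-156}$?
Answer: $- \frac{31017180713}{78} \approx -3.9766 \cdot 10^{8}$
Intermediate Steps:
$J{\left(j,x \right)} = - \frac{1}{156}$
$\left(-19749 + 46423\right) \left(-14908 + J{\left(194,22 \right)}\right) = \left(-19749 + 46423\right) \left(-14908 - \frac{1}{156}\right) = 26674 \left(- \frac{2325649}{156}\right) = - \frac{31017180713}{78}$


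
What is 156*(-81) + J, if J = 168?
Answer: -12468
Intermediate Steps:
156*(-81) + J = 156*(-81) + 168 = -12636 + 168 = -12468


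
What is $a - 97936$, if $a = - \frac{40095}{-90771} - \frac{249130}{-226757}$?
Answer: $- \frac{671927010129149}{6860986549} \approx -97935.0$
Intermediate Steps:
$a = \frac{10568533715}{6860986549}$ ($a = \left(-40095\right) \left(- \frac{1}{90771}\right) - - \frac{249130}{226757} = \frac{13365}{30257} + \frac{249130}{226757} = \frac{10568533715}{6860986549} \approx 1.5404$)
$a - 97936 = \frac{10568533715}{6860986549} - 97936 = - \frac{671927010129149}{6860986549}$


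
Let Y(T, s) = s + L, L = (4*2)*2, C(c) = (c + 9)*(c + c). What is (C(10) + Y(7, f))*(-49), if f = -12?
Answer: -18816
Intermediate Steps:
C(c) = 2*c*(9 + c) (C(c) = (9 + c)*(2*c) = 2*c*(9 + c))
L = 16 (L = 8*2 = 16)
Y(T, s) = 16 + s (Y(T, s) = s + 16 = 16 + s)
(C(10) + Y(7, f))*(-49) = (2*10*(9 + 10) + (16 - 12))*(-49) = (2*10*19 + 4)*(-49) = (380 + 4)*(-49) = 384*(-49) = -18816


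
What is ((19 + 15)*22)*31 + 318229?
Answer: 341417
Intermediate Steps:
((19 + 15)*22)*31 + 318229 = (34*22)*31 + 318229 = 748*31 + 318229 = 23188 + 318229 = 341417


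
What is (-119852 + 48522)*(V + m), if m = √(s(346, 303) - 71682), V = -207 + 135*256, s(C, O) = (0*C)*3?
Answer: -2450399490 - 71330*I*√71682 ≈ -2.4504e+9 - 1.9098e+7*I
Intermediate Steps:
s(C, O) = 0 (s(C, O) = 0*3 = 0)
V = 34353 (V = -207 + 34560 = 34353)
m = I*√71682 (m = √(0 - 71682) = √(-71682) = I*√71682 ≈ 267.73*I)
(-119852 + 48522)*(V + m) = (-119852 + 48522)*(34353 + I*√71682) = -71330*(34353 + I*√71682) = -2450399490 - 71330*I*√71682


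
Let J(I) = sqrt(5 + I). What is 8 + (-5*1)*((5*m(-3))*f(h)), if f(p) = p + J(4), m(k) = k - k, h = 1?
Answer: 8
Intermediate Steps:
m(k) = 0
f(p) = 3 + p (f(p) = p + sqrt(5 + 4) = p + sqrt(9) = p + 3 = 3 + p)
8 + (-5*1)*((5*m(-3))*f(h)) = 8 + (-5*1)*((5*0)*(3 + 1)) = 8 - 0*4 = 8 - 5*0 = 8 + 0 = 8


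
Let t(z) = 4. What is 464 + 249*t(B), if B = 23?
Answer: 1460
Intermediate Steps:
464 + 249*t(B) = 464 + 249*4 = 464 + 996 = 1460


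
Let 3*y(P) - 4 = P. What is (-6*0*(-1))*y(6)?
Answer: 0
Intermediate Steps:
y(P) = 4/3 + P/3
(-6*0*(-1))*y(6) = (-6*0*(-1))*(4/3 + (⅓)*6) = (-0*(-1))*(4/3 + 2) = -1*0*(10/3) = 0*(10/3) = 0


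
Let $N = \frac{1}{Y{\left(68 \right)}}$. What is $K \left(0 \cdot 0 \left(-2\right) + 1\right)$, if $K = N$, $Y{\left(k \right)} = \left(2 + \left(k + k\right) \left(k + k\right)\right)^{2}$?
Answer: $\frac{1}{342176004} \approx 2.9225 \cdot 10^{-9}$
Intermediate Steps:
$Y{\left(k \right)} = \left(2 + 4 k^{2}\right)^{2}$ ($Y{\left(k \right)} = \left(2 + 2 k 2 k\right)^{2} = \left(2 + 4 k^{2}\right)^{2}$)
$N = \frac{1}{342176004}$ ($N = \frac{1}{4 \left(1 + 2 \cdot 68^{2}\right)^{2}} = \frac{1}{4 \left(1 + 2 \cdot 4624\right)^{2}} = \frac{1}{4 \left(1 + 9248\right)^{2}} = \frac{1}{4 \cdot 9249^{2}} = \frac{1}{4 \cdot 85544001} = \frac{1}{342176004} \approx 2.9225 \cdot 10^{-9}$)
$K = \frac{1}{342176004} \approx 2.9225 \cdot 10^{-9}$
$K \left(0 \cdot 0 \left(-2\right) + 1\right) = \frac{0 \cdot 0 \left(-2\right) + 1}{342176004} = \frac{0 \cdot 0 + 1}{342176004} = \frac{0 + 1}{342176004} = \frac{1}{342176004} \cdot 1 = \frac{1}{342176004}$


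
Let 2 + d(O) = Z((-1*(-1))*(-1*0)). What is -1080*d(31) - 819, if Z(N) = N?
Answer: 1341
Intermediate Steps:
d(O) = -2 (d(O) = -2 + (-1*(-1))*(-1*0) = -2 + 1*0 = -2 + 0 = -2)
-1080*d(31) - 819 = -1080*(-2) - 819 = 2160 - 819 = 1341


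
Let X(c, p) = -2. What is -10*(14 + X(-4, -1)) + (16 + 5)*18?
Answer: 258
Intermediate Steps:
-10*(14 + X(-4, -1)) + (16 + 5)*18 = -10*(14 - 2) + (16 + 5)*18 = -10*12 + 21*18 = -120 + 378 = 258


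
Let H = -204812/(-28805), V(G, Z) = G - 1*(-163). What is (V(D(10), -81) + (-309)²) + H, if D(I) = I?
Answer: 2755518282/28805 ≈ 95661.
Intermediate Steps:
V(G, Z) = 163 + G (V(G, Z) = G + 163 = 163 + G)
H = 204812/28805 (H = -204812*(-1/28805) = 204812/28805 ≈ 7.1103)
(V(D(10), -81) + (-309)²) + H = ((163 + 10) + (-309)²) + 204812/28805 = (173 + 95481) + 204812/28805 = 95654 + 204812/28805 = 2755518282/28805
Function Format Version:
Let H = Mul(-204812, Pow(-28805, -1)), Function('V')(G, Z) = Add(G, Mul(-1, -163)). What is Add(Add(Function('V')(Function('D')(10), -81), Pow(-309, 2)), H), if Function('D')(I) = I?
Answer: Rational(2755518282, 28805) ≈ 95661.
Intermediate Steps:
Function('V')(G, Z) = Add(163, G) (Function('V')(G, Z) = Add(G, 163) = Add(163, G))
H = Rational(204812, 28805) (H = Mul(-204812, Rational(-1, 28805)) = Rational(204812, 28805) ≈ 7.1103)
Add(Add(Function('V')(Function('D')(10), -81), Pow(-309, 2)), H) = Add(Add(Add(163, 10), Pow(-309, 2)), Rational(204812, 28805)) = Add(Add(173, 95481), Rational(204812, 28805)) = Add(95654, Rational(204812, 28805)) = Rational(2755518282, 28805)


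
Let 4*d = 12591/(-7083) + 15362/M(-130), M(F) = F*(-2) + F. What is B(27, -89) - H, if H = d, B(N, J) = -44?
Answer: -3739323/51155 ≈ -73.098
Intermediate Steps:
M(F) = -F (M(F) = -2*F + F = -F)
d = 1488503/51155 (d = (12591/(-7083) + 15362/((-1*(-130))))/4 = (12591*(-1/7083) + 15362/130)/4 = (-1399/787 + 15362*(1/130))/4 = (-1399/787 + 7681/65)/4 = (¼)*(5954012/51155) = 1488503/51155 ≈ 29.098)
H = 1488503/51155 ≈ 29.098
B(27, -89) - H = -44 - 1*1488503/51155 = -44 - 1488503/51155 = -3739323/51155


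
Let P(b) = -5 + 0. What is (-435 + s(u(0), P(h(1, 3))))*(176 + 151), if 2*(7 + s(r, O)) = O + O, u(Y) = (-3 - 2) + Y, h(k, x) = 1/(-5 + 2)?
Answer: -146169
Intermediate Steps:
h(k, x) = -⅓ (h(k, x) = 1/(-3) = -⅓)
u(Y) = -5 + Y
P(b) = -5
s(r, O) = -7 + O (s(r, O) = -7 + (O + O)/2 = -7 + (2*O)/2 = -7 + O)
(-435 + s(u(0), P(h(1, 3))))*(176 + 151) = (-435 + (-7 - 5))*(176 + 151) = (-435 - 12)*327 = -447*327 = -146169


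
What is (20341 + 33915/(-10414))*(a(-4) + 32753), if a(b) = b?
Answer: 6936148434991/10414 ≈ 6.6604e+8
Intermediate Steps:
(20341 + 33915/(-10414))*(a(-4) + 32753) = (20341 + 33915/(-10414))*(-4 + 32753) = (20341 + 33915*(-1/10414))*32749 = (20341 - 33915/10414)*32749 = (211797259/10414)*32749 = 6936148434991/10414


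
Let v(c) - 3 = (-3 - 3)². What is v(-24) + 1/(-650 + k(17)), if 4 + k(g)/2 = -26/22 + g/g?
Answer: 282427/7242 ≈ 38.998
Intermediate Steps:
k(g) = -92/11 (k(g) = -8 + 2*(-26/22 + g/g) = -8 + 2*(-26*1/22 + 1) = -8 + 2*(-13/11 + 1) = -8 + 2*(-2/11) = -8 - 4/11 = -92/11)
v(c) = 39 (v(c) = 3 + (-3 - 3)² = 3 + (-6)² = 3 + 36 = 39)
v(-24) + 1/(-650 + k(17)) = 39 + 1/(-650 - 92/11) = 39 + 1/(-7242/11) = 39 - 11/7242 = 282427/7242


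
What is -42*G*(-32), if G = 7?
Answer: 9408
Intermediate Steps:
-42*G*(-32) = -42*7*(-32) = -294*(-32) = 9408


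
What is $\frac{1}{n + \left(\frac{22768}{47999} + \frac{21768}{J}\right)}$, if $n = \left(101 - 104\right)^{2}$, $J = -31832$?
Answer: $\frac{190988021}{1678880782} \approx 0.11376$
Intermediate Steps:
$n = 9$ ($n = \left(-3\right)^{2} = 9$)
$\frac{1}{n + \left(\frac{22768}{47999} + \frac{21768}{J}\right)} = \frac{1}{9 + \left(\frac{22768}{47999} + \frac{21768}{-31832}\right)} = \frac{1}{9 + \left(22768 \cdot \frac{1}{47999} + 21768 \left(- \frac{1}{31832}\right)\right)} = \frac{1}{9 + \left(\frac{22768}{47999} - \frac{2721}{3979}\right)} = \frac{1}{9 - \frac{40011407}{190988021}} = \frac{1}{\frac{1678880782}{190988021}} = \frac{190988021}{1678880782}$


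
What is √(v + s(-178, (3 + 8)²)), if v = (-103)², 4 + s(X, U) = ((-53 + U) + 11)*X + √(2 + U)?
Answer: √(-3457 + √123) ≈ 58.702*I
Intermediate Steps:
s(X, U) = -4 + √(2 + U) + X*(-42 + U) (s(X, U) = -4 + (((-53 + U) + 11)*X + √(2 + U)) = -4 + ((-42 + U)*X + √(2 + U)) = -4 + (X*(-42 + U) + √(2 + U)) = -4 + (√(2 + U) + X*(-42 + U)) = -4 + √(2 + U) + X*(-42 + U))
v = 10609
√(v + s(-178, (3 + 8)²)) = √(10609 + (-4 + √(2 + (3 + 8)²) - 42*(-178) + (3 + 8)²*(-178))) = √(10609 + (-4 + √(2 + 11²) + 7476 + 11²*(-178))) = √(10609 + (-4 + √(2 + 121) + 7476 + 121*(-178))) = √(10609 + (-4 + √123 + 7476 - 21538)) = √(10609 + (-14066 + √123)) = √(-3457 + √123)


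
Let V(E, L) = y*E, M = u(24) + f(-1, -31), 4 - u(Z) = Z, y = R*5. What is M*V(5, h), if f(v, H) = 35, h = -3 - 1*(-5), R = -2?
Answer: -750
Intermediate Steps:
h = 2 (h = -3 + 5 = 2)
y = -10 (y = -2*5 = -10)
u(Z) = 4 - Z
M = 15 (M = (4 - 1*24) + 35 = (4 - 24) + 35 = -20 + 35 = 15)
V(E, L) = -10*E
M*V(5, h) = 15*(-10*5) = 15*(-50) = -750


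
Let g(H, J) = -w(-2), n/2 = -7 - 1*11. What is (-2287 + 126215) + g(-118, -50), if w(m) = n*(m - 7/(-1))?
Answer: 124108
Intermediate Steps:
n = -36 (n = 2*(-7 - 1*11) = 2*(-7 - 11) = 2*(-18) = -36)
w(m) = -252 - 36*m (w(m) = -36*(m - 7/(-1)) = -36*(m - 7*(-1)) = -36*(m + 7) = -36*(7 + m) = -252 - 36*m)
g(H, J) = 180 (g(H, J) = -(-252 - 36*(-2)) = -(-252 + 72) = -1*(-180) = 180)
(-2287 + 126215) + g(-118, -50) = (-2287 + 126215) + 180 = 123928 + 180 = 124108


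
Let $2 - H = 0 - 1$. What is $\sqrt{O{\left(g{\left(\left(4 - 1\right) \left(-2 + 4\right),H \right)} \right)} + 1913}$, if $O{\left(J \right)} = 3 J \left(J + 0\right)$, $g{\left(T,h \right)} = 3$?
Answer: $2 \sqrt{485} \approx 44.045$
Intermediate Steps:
$H = 3$ ($H = 2 - \left(0 - 1\right) = 2 - -1 = 2 + 1 = 3$)
$O{\left(J \right)} = 3 J^{2}$ ($O{\left(J \right)} = 3 J J = 3 J^{2}$)
$\sqrt{O{\left(g{\left(\left(4 - 1\right) \left(-2 + 4\right),H \right)} \right)} + 1913} = \sqrt{3 \cdot 3^{2} + 1913} = \sqrt{3 \cdot 9 + 1913} = \sqrt{27 + 1913} = \sqrt{1940} = 2 \sqrt{485}$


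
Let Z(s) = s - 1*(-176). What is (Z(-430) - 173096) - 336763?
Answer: -510113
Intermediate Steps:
Z(s) = 176 + s (Z(s) = s + 176 = 176 + s)
(Z(-430) - 173096) - 336763 = ((176 - 430) - 173096) - 336763 = (-254 - 173096) - 336763 = -173350 - 336763 = -510113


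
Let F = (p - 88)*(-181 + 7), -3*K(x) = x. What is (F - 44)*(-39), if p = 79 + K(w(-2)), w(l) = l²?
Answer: -68406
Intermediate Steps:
K(x) = -x/3
p = 233/3 (p = 79 - ⅓*(-2)² = 79 - ⅓*4 = 79 - 4/3 = 233/3 ≈ 77.667)
F = 1798 (F = (233/3 - 88)*(-181 + 7) = -31/3*(-174) = 1798)
(F - 44)*(-39) = (1798 - 44)*(-39) = 1754*(-39) = -68406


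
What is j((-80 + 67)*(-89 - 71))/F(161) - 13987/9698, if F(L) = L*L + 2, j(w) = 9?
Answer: -120832573/83800418 ≈ -1.4419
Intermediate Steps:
F(L) = 2 + L**2 (F(L) = L**2 + 2 = 2 + L**2)
j((-80 + 67)*(-89 - 71))/F(161) - 13987/9698 = 9/(2 + 161**2) - 13987/9698 = 9/(2 + 25921) - 13987*1/9698 = 9/25923 - 13987/9698 = 9*(1/25923) - 13987/9698 = 3/8641 - 13987/9698 = -120832573/83800418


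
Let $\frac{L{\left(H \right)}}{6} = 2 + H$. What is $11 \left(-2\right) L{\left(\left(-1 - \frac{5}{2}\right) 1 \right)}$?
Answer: $198$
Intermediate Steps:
$L{\left(H \right)} = 12 + 6 H$ ($L{\left(H \right)} = 6 \left(2 + H\right) = 12 + 6 H$)
$11 \left(-2\right) L{\left(\left(-1 - \frac{5}{2}\right) 1 \right)} = 11 \left(-2\right) \left(12 + 6 \left(-1 - \frac{5}{2}\right) 1\right) = - 22 \left(12 + 6 \left(-1 - \frac{5}{2}\right) 1\right) = - 22 \left(12 + 6 \left(\left(- \frac{7}{2}\right) 1\right)\right) = - 22 \left(12 + 6 \left(- \frac{7}{2}\right)\right) = - 22 \left(12 - 21\right) = \left(-22\right) \left(-9\right) = 198$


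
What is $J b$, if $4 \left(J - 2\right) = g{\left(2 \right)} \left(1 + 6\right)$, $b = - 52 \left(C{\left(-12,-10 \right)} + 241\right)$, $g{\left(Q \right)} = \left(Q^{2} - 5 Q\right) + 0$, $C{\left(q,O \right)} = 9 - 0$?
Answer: $110500$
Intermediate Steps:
$C{\left(q,O \right)} = 9$ ($C{\left(q,O \right)} = 9 + 0 = 9$)
$g{\left(Q \right)} = Q^{2} - 5 Q$
$b = -13000$ ($b = - 52 \left(9 + 241\right) = \left(-52\right) 250 = -13000$)
$J = - \frac{17}{2}$ ($J = 2 + \frac{2 \left(-5 + 2\right) \left(1 + 6\right)}{4} = 2 + \frac{2 \left(-3\right) 7}{4} = 2 + \frac{\left(-6\right) 7}{4} = 2 + \frac{1}{4} \left(-42\right) = 2 - \frac{21}{2} = - \frac{17}{2} \approx -8.5$)
$J b = \left(- \frac{17}{2}\right) \left(-13000\right) = 110500$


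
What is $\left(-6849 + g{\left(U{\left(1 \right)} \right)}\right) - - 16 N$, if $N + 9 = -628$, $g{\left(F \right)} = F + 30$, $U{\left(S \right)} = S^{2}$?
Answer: $-17010$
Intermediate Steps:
$g{\left(F \right)} = 30 + F$
$N = -637$ ($N = -9 - 628 = -637$)
$\left(-6849 + g{\left(U{\left(1 \right)} \right)}\right) - - 16 N = \left(-6849 + \left(30 + 1^{2}\right)\right) - \left(-16\right) \left(-637\right) = \left(-6849 + \left(30 + 1\right)\right) - 10192 = \left(-6849 + 31\right) - 10192 = -6818 - 10192 = -17010$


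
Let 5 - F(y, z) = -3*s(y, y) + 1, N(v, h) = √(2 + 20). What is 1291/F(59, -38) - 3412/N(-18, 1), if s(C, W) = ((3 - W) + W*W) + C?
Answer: 1291/10456 - 1706*√22/11 ≈ -727.32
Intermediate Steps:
N(v, h) = √22
s(C, W) = 3 + C + W² - W (s(C, W) = ((3 - W) + W²) + C = (3 + W² - W) + C = 3 + C + W² - W)
F(y, z) = 13 + 3*y² (F(y, z) = 5 - (-3*(3 + y + y² - y) + 1) = 5 - (-3*(3 + y²) + 1) = 5 - ((-9 - 3*y²) + 1) = 5 - (-8 - 3*y²) = 5 + (8 + 3*y²) = 13 + 3*y²)
1291/F(59, -38) - 3412/N(-18, 1) = 1291/(13 + 3*59²) - 3412*√22/22 = 1291/(13 + 3*3481) - 1706*√22/11 = 1291/(13 + 10443) - 1706*√22/11 = 1291/10456 - 1706*√22/11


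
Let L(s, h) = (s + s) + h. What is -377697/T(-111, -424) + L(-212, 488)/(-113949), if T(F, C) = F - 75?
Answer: 14346061183/7064838 ≈ 2030.6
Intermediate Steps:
L(s, h) = h + 2*s (L(s, h) = 2*s + h = h + 2*s)
T(F, C) = -75 + F
-377697/T(-111, -424) + L(-212, 488)/(-113949) = -377697/(-75 - 111) + (488 + 2*(-212))/(-113949) = -377697/(-186) + (488 - 424)*(-1/113949) = -377697*(-1/186) + 64*(-1/113949) = 125899/62 - 64/113949 = 14346061183/7064838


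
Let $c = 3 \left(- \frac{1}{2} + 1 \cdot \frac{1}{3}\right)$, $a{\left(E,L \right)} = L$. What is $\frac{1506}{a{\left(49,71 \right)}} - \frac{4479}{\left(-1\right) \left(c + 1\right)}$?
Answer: $\frac{637524}{71} \approx 8979.2$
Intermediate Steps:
$c = - \frac{1}{2}$ ($c = 3 \left(\left(-1\right) \frac{1}{2} + 1 \cdot \frac{1}{3}\right) = 3 \left(- \frac{1}{2} + \frac{1}{3}\right) = 3 \left(- \frac{1}{6}\right) = - \frac{1}{2} \approx -0.5$)
$\frac{1506}{a{\left(49,71 \right)}} - \frac{4479}{\left(-1\right) \left(c + 1\right)} = \frac{1506}{71} - \frac{4479}{\left(-1\right) \left(- \frac{1}{2} + 1\right)} = 1506 \cdot \frac{1}{71} - \frac{4479}{\left(-1\right) \frac{1}{2}} = \frac{1506}{71} - \frac{4479}{- \frac{1}{2}} = \frac{1506}{71} - -8958 = \frac{1506}{71} + 8958 = \frac{637524}{71}$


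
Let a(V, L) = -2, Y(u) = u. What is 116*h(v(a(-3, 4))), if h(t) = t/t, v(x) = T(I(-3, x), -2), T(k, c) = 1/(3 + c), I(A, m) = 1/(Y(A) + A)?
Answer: 116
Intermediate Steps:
I(A, m) = 1/(2*A) (I(A, m) = 1/(A + A) = 1/(2*A))
v(x) = 1 (v(x) = 1/(3 - 2) = 1/1 = 1)
h(t) = 1
116*h(v(a(-3, 4))) = 116*1 = 116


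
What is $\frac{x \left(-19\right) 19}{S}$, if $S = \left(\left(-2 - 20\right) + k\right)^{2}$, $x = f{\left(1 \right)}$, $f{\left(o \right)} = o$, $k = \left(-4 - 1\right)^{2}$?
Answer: $- \frac{361}{9} \approx -40.111$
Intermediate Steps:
$k = 25$ ($k = \left(-5\right)^{2} = 25$)
$x = 1$
$S = 9$ ($S = \left(\left(-2 - 20\right) + 25\right)^{2} = \left(-22 + 25\right)^{2} = 3^{2} = 9$)
$\frac{x \left(-19\right) 19}{S} = \frac{1 \left(-19\right) 19}{9} = \left(-19\right) 19 \cdot \frac{1}{9} = \left(-361\right) \frac{1}{9} = - \frac{361}{9}$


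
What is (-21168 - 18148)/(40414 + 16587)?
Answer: -39316/57001 ≈ -0.68974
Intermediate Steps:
(-21168 - 18148)/(40414 + 16587) = -39316/57001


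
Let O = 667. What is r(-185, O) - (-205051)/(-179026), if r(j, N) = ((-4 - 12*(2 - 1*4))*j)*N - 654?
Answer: -441935553455/179026 ≈ -2.4686e+6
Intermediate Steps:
r(j, N) = -654 + 20*N*j (r(j, N) = ((-4 - 12*(2 - 4))*j)*N - 654 = ((-4 - 12*(-2))*j)*N - 654 = ((-4 + 24)*j)*N - 654 = (20*j)*N - 654 = 20*N*j - 654 = -654 + 20*N*j)
r(-185, O) - (-205051)/(-179026) = (-654 + 20*667*(-185)) - (-205051)/(-179026) = (-654 - 2467900) - (-205051)*(-1)/179026 = -2468554 - 1*205051/179026 = -2468554 - 205051/179026 = -441935553455/179026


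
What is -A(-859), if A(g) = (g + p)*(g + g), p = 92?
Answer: -1317706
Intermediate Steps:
A(g) = 2*g*(92 + g) (A(g) = (g + 92)*(g + g) = (92 + g)*(2*g) = 2*g*(92 + g))
-A(-859) = -2*(-859)*(92 - 859) = -2*(-859)*(-767) = -1*1317706 = -1317706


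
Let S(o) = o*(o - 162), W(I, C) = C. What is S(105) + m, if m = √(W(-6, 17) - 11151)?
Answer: -5985 + I*√11134 ≈ -5985.0 + 105.52*I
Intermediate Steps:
S(o) = o*(-162 + o)
m = I*√11134 (m = √(17 - 11151) = √(-11134) = I*√11134 ≈ 105.52*I)
S(105) + m = 105*(-162 + 105) + I*√11134 = 105*(-57) + I*√11134 = -5985 + I*√11134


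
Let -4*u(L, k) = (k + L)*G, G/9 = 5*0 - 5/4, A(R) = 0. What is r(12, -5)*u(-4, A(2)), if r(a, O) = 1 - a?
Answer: 495/4 ≈ 123.75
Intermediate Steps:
G = -45/4 (G = 9*(5*0 - 5/4) = 9*(0 - 5*¼) = 9*(0 - 5/4) = 9*(-5/4) = -45/4 ≈ -11.250)
u(L, k) = 45*L/16 + 45*k/16 (u(L, k) = -(k + L)*(-45)/(4*4) = -(L + k)*(-45)/(4*4) = -(-45*L/4 - 45*k/4)/4 = 45*L/16 + 45*k/16)
r(12, -5)*u(-4, A(2)) = (1 - 1*12)*((45/16)*(-4) + (45/16)*0) = (1 - 12)*(-45/4 + 0) = -11*(-45/4) = 495/4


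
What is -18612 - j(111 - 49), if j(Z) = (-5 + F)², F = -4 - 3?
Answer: -18756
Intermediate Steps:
F = -7
j(Z) = 144 (j(Z) = (-5 - 7)² = (-12)² = 144)
-18612 - j(111 - 49) = -18612 - 1*144 = -18612 - 144 = -18756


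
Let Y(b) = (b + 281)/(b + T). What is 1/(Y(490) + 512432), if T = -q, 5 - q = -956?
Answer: 157/80451567 ≈ 1.9515e-6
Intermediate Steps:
q = 961 (q = 5 - 1*(-956) = 5 + 956 = 961)
T = -961 (T = -1*961 = -961)
Y(b) = (281 + b)/(-961 + b) (Y(b) = (b + 281)/(b - 961) = (281 + b)/(-961 + b))
1/(Y(490) + 512432) = 1/((281 + 490)/(-961 + 490) + 512432) = 1/(771/(-471) + 512432) = 1/(-1/471*771 + 512432) = 1/(-257/157 + 512432) = 1/(80451567/157) = 157/80451567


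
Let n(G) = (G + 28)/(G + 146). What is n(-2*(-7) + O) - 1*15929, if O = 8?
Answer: -1338011/84 ≈ -15929.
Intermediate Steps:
n(G) = (28 + G)/(146 + G)
n(-2*(-7) + O) - 1*15929 = (28 + (-2*(-7) + 8))/(146 + (-2*(-7) + 8)) - 1*15929 = (28 + (14 + 8))/(146 + (14 + 8)) - 15929 = (28 + 22)/(146 + 22) - 15929 = 50/168 - 15929 = (1/168)*50 - 15929 = 25/84 - 15929 = -1338011/84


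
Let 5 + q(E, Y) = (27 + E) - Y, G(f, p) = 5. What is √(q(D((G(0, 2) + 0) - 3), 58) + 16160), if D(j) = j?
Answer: √16126 ≈ 126.99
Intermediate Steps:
q(E, Y) = 22 + E - Y (q(E, Y) = -5 + ((27 + E) - Y) = -5 + (27 + E - Y) = 22 + E - Y)
√(q(D((G(0, 2) + 0) - 3), 58) + 16160) = √((22 + ((5 + 0) - 3) - 1*58) + 16160) = √((22 + (5 - 3) - 58) + 16160) = √((22 + 2 - 58) + 16160) = √(-34 + 16160) = √16126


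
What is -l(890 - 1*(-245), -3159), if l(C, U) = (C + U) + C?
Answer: 889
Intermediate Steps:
l(C, U) = U + 2*C
-l(890 - 1*(-245), -3159) = -(-3159 + 2*(890 - 1*(-245))) = -(-3159 + 2*(890 + 245)) = -(-3159 + 2*1135) = -(-3159 + 2270) = -1*(-889) = 889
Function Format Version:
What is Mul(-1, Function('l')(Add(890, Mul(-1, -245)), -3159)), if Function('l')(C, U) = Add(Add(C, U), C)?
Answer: 889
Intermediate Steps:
Function('l')(C, U) = Add(U, Mul(2, C))
Mul(-1, Function('l')(Add(890, Mul(-1, -245)), -3159)) = Mul(-1, Add(-3159, Mul(2, Add(890, Mul(-1, -245))))) = Mul(-1, Add(-3159, Mul(2, Add(890, 245)))) = Mul(-1, Add(-3159, Mul(2, 1135))) = Mul(-1, Add(-3159, 2270)) = Mul(-1, -889) = 889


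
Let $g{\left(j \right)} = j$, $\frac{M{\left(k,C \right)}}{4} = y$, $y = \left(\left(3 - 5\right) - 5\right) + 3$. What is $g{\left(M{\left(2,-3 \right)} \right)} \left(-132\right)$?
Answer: $2112$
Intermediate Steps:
$y = -4$ ($y = \left(\left(3 - 5\right) - 5\right) + 3 = \left(-2 - 5\right) + 3 = -7 + 3 = -4$)
$M{\left(k,C \right)} = -16$ ($M{\left(k,C \right)} = 4 \left(-4\right) = -16$)
$g{\left(M{\left(2,-3 \right)} \right)} \left(-132\right) = \left(-16\right) \left(-132\right) = 2112$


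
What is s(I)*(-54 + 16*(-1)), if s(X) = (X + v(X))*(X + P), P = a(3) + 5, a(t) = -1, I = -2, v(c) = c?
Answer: 560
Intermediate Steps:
P = 4 (P = -1 + 5 = 4)
s(X) = 2*X*(4 + X) (s(X) = (X + X)*(X + 4) = (2*X)*(4 + X) = 2*X*(4 + X))
s(I)*(-54 + 16*(-1)) = (2*(-2)*(4 - 2))*(-54 + 16*(-1)) = (2*(-2)*2)*(-54 - 16) = -8*(-70) = 560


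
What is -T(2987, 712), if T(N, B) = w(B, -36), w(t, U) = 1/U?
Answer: 1/36 ≈ 0.027778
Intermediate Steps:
T(N, B) = -1/36 (T(N, B) = 1/(-36) = -1/36)
-T(2987, 712) = -1*(-1/36) = 1/36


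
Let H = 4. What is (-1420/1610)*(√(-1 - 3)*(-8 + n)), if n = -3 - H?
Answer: 4260*I/161 ≈ 26.46*I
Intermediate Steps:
n = -7 (n = -3 - 1*4 = -3 - 4 = -7)
(-1420/1610)*(√(-1 - 3)*(-8 + n)) = (-1420/1610)*(√(-1 - 3)*(-8 - 7)) = (-1420*1/1610)*(√(-4)*(-15)) = -142*2*I*(-15)/161 = -(-4260)*I/161 = 4260*I/161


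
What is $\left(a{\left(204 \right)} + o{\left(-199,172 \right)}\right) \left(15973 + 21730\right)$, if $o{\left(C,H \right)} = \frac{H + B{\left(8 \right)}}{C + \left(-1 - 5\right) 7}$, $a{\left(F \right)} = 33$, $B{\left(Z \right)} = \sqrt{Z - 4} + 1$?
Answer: $\frac{293253934}{241} \approx 1.2168 \cdot 10^{6}$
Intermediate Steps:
$B{\left(Z \right)} = 1 + \sqrt{-4 + Z}$ ($B{\left(Z \right)} = \sqrt{-4 + Z} + 1 = 1 + \sqrt{-4 + Z}$)
$o{\left(C,H \right)} = \frac{3 + H}{-42 + C}$ ($o{\left(C,H \right)} = \frac{H + \left(1 + \sqrt{-4 + 8}\right)}{C + \left(-1 - 5\right) 7} = \frac{H + \left(1 + \sqrt{4}\right)}{C - 42} = \frac{H + \left(1 + 2\right)}{C - 42} = \frac{H + 3}{-42 + C} = \frac{3 + H}{-42 + C}$)
$\left(a{\left(204 \right)} + o{\left(-199,172 \right)}\right) \left(15973 + 21730\right) = \left(33 + \frac{3 + 172}{-42 - 199}\right) \left(15973 + 21730\right) = \left(33 + \frac{1}{-241} \cdot 175\right) 37703 = \left(33 - \frac{175}{241}\right) 37703 = \frac{7778}{241} \cdot 37703 = \frac{293253934}{241}$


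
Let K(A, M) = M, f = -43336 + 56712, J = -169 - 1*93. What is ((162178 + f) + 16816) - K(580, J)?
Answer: 192632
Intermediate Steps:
J = -262 (J = -169 - 93 = -262)
f = 13376
((162178 + f) + 16816) - K(580, J) = ((162178 + 13376) + 16816) - 1*(-262) = (175554 + 16816) + 262 = 192370 + 262 = 192632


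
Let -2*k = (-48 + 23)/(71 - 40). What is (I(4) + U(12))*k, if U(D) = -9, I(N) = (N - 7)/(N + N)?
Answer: -1875/496 ≈ -3.7802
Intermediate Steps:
k = 25/62 (k = -(-48 + 23)/(2*(71 - 40)) = -(-25)/(2*31) = -½*(-25/31) = 25/62 ≈ 0.40323)
I(N) = (-7 + N)/(2*N) (I(N) = (-7 + N)/((2*N)) = (-7 + N)*(1/(2*N)) = (-7 + N)/(2*N))
(I(4) + U(12))*k = ((½)*(-7 + 4)/4 - 9)*(25/62) = ((½)*(¼)*(-3) - 9)*(25/62) = (-3/8 - 9)*(25/62) = -75/8*25/62 = -1875/496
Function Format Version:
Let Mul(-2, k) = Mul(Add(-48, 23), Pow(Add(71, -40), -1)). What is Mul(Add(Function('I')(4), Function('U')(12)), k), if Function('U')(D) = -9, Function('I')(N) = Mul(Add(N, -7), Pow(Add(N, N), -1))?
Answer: Rational(-1875, 496) ≈ -3.7802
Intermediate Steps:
k = Rational(25, 62) (k = Mul(Rational(-1, 2), Mul(Add(-48, 23), Pow(Add(71, -40), -1))) = Mul(Rational(-1, 2), Mul(-25, Pow(31, -1))) = Mul(Rational(-1, 2), Mul(-25, Rational(1, 31))) = Mul(Rational(-1, 2), Rational(-25, 31)) = Rational(25, 62) ≈ 0.40323)
Function('I')(N) = Mul(Rational(1, 2), Pow(N, -1), Add(-7, N)) (Function('I')(N) = Mul(Add(-7, N), Pow(Mul(2, N), -1)) = Mul(Add(-7, N), Mul(Rational(1, 2), Pow(N, -1))) = Mul(Rational(1, 2), Pow(N, -1), Add(-7, N)))
Mul(Add(Function('I')(4), Function('U')(12)), k) = Mul(Add(Mul(Rational(1, 2), Pow(4, -1), Add(-7, 4)), -9), Rational(25, 62)) = Mul(Add(Mul(Rational(1, 2), Rational(1, 4), -3), -9), Rational(25, 62)) = Mul(Add(Rational(-3, 8), -9), Rational(25, 62)) = Mul(Rational(-75, 8), Rational(25, 62)) = Rational(-1875, 496)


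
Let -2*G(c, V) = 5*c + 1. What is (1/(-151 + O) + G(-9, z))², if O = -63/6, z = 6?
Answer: 50466816/104329 ≈ 483.73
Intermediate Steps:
O = -21/2 (O = -63*⅙ = -21/2 ≈ -10.500)
G(c, V) = -½ - 5*c/2 (G(c, V) = -(5*c + 1)/2 = -(1 + 5*c)/2 = -½ - 5*c/2)
(1/(-151 + O) + G(-9, z))² = (1/(-151 - 21/2) + (-½ - 5/2*(-9)))² = (1/(-323/2) + (-½ + 45/2))² = (-2/323 + 22)² = (7104/323)² = 50466816/104329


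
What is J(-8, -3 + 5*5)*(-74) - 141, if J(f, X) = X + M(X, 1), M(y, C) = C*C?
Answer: -1843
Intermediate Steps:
M(y, C) = C²
J(f, X) = 1 + X (J(f, X) = X + 1² = X + 1 = 1 + X)
J(-8, -3 + 5*5)*(-74) - 141 = (1 + (-3 + 5*5))*(-74) - 141 = (1 + (-3 + 25))*(-74) - 141 = (1 + 22)*(-74) - 141 = 23*(-74) - 141 = -1702 - 141 = -1843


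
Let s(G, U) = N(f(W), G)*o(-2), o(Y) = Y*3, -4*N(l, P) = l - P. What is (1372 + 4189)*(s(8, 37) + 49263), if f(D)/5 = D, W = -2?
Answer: 273801396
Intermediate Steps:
f(D) = 5*D
N(l, P) = -l/4 + P/4 (N(l, P) = -(l - P)/4 = -l/4 + P/4)
o(Y) = 3*Y
s(G, U) = -15 - 3*G/2 (s(G, U) = (-5*(-2)/4 + G/4)*(3*(-2)) = (-¼*(-10) + G/4)*(-6) = (5/2 + G/4)*(-6) = -15 - 3*G/2)
(1372 + 4189)*(s(8, 37) + 49263) = (1372 + 4189)*((-15 - 3/2*8) + 49263) = 5561*((-15 - 12) + 49263) = 5561*(-27 + 49263) = 5561*49236 = 273801396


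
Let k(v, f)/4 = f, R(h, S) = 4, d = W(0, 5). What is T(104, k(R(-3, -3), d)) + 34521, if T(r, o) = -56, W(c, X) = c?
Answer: 34465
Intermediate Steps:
d = 0
k(v, f) = 4*f
T(104, k(R(-3, -3), d)) + 34521 = -56 + 34521 = 34465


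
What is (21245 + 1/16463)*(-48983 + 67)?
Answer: -17108685823376/16463 ≈ -1.0392e+9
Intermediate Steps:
(21245 + 1/16463)*(-48983 + 67) = (21245 + 1/16463)*(-48916) = (349756436/16463)*(-48916) = -17108685823376/16463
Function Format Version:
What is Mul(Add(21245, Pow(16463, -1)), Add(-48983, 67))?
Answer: Rational(-17108685823376, 16463) ≈ -1.0392e+9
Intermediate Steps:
Mul(Add(21245, Pow(16463, -1)), Add(-48983, 67)) = Mul(Add(21245, Rational(1, 16463)), -48916) = Mul(Rational(349756436, 16463), -48916) = Rational(-17108685823376, 16463)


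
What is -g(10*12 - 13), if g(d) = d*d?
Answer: -11449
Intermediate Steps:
g(d) = d²
-g(10*12 - 13) = -(10*12 - 13)² = -(120 - 13)² = -1*107² = -1*11449 = -11449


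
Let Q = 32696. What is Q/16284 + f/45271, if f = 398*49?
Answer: 449437796/184298241 ≈ 2.4386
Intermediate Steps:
f = 19502
Q/16284 + f/45271 = 32696/16284 + 19502/45271 = 32696*(1/16284) + 19502*(1/45271) = 8174/4071 + 19502/45271 = 449437796/184298241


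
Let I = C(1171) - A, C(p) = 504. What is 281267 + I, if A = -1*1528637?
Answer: 1810408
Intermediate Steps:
A = -1528637
I = 1529141 (I = 504 - 1*(-1528637) = 504 + 1528637 = 1529141)
281267 + I = 281267 + 1529141 = 1810408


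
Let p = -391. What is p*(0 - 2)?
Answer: 782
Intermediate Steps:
p*(0 - 2) = -391*(0 - 2) = -391*(-2) = 782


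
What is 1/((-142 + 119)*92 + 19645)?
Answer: 1/17529 ≈ 5.7048e-5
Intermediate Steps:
1/((-142 + 119)*92 + 19645) = 1/(-23*92 + 19645) = 1/(-2116 + 19645) = 1/17529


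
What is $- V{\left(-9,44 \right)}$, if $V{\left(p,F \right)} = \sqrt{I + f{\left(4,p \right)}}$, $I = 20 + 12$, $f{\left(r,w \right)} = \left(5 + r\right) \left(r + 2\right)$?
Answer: $- \sqrt{86} \approx -9.2736$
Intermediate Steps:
$f{\left(r,w \right)} = \left(2 + r\right) \left(5 + r\right)$ ($f{\left(r,w \right)} = \left(5 + r\right) \left(2 + r\right) = \left(2 + r\right) \left(5 + r\right)$)
$I = 32$
$V{\left(p,F \right)} = \sqrt{86}$ ($V{\left(p,F \right)} = \sqrt{32 + \left(10 + 4^{2} + 7 \cdot 4\right)} = \sqrt{32 + \left(10 + 16 + 28\right)} = \sqrt{32 + 54} = \sqrt{86}$)
$- V{\left(-9,44 \right)} = - \sqrt{86}$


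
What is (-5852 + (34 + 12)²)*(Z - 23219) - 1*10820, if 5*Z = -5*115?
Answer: 87165004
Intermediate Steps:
Z = -115 (Z = (-5*115)/5 = (⅕)*(-575) = -115)
(-5852 + (34 + 12)²)*(Z - 23219) - 1*10820 = (-5852 + (34 + 12)²)*(-115 - 23219) - 1*10820 = (-5852 + 46²)*(-23334) - 10820 = (-5852 + 2116)*(-23334) - 10820 = -3736*(-23334) - 10820 = 87175824 - 10820 = 87165004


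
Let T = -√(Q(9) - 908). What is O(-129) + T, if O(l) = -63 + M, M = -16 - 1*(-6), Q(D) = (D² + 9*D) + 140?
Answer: -73 - I*√606 ≈ -73.0 - 24.617*I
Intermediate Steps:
Q(D) = 140 + D² + 9*D
M = -10 (M = -16 + 6 = -10)
O(l) = -73 (O(l) = -63 - 10 = -73)
T = -I*√606 (T = -√((140 + 9² + 9*9) - 908) = -√((140 + 81 + 81) - 908) = -√(302 - 908) = -√(-606) = -I*√606 ≈ -24.617*I)
O(-129) + T = -73 - I*√606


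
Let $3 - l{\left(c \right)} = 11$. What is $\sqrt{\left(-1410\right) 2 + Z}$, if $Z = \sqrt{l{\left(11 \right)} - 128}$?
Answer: $\sqrt{-2820 + 2 i \sqrt{34}} \approx 0.1098 + 53.104 i$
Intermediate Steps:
$l{\left(c \right)} = -8$ ($l{\left(c \right)} = 3 - 11 = -8$)
$Z = 2 i \sqrt{34}$ ($Z = \sqrt{-8 - 128} = \sqrt{-136} = 2 i \sqrt{34} \approx 11.662 i$)
$\sqrt{\left(-1410\right) 2 + Z} = \sqrt{\left(-1410\right) 2 + 2 i \sqrt{34}} = \sqrt{-2820 + 2 i \sqrt{34}}$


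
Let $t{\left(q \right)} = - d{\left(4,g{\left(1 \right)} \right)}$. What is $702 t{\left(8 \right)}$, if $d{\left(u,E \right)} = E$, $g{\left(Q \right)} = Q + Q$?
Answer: $-1404$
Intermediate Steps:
$g{\left(Q \right)} = 2 Q$
$t{\left(q \right)} = -2$ ($t{\left(q \right)} = - 2 \cdot 1 = \left(-1\right) 2 = -2$)
$702 t{\left(8 \right)} = 702 \left(-2\right) = -1404$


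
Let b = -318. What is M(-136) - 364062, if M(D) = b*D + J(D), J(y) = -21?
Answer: -320835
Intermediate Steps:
M(D) = -21 - 318*D (M(D) = -318*D - 21 = -21 - 318*D)
M(-136) - 364062 = (-21 - 318*(-136)) - 364062 = (-21 + 43248) - 364062 = 43227 - 364062 = -320835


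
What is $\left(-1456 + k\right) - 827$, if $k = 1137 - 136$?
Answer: $-1282$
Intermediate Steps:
$k = 1001$ ($k = 1137 - 136 = 1001$)
$\left(-1456 + k\right) - 827 = \left(-1456 + 1001\right) - 827 = -455 - 827 = -1282$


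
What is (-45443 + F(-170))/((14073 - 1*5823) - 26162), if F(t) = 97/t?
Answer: 7725407/3045040 ≈ 2.5370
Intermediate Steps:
(-45443 + F(-170))/((14073 - 1*5823) - 26162) = (-45443 + 97/(-170))/((14073 - 1*5823) - 26162) = (-45443 + 97*(-1/170))/((14073 - 5823) - 26162) = (-45443 - 97/170)/(8250 - 26162) = -7725407/170/(-17912) = -7725407/170*(-1/17912) = 7725407/3045040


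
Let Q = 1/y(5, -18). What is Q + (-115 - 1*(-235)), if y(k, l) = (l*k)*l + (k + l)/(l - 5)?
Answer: 4472783/37273 ≈ 120.00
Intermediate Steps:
y(k, l) = k*l² + (k + l)/(-5 + l) (y(k, l) = (k*l)*l + (k + l)/(-5 + l) = k*l² + (k + l)/(-5 + l))
Q = 23/37273 (Q = 1/((5 - 18 + 5*(-18)³ - 5*5*(-18)²)/(-5 - 18)) = 1/((5 - 18 + 5*(-5832) - 5*5*324)/(-23)) = 1/(-(5 - 18 - 29160 - 8100)/23) = 1/(-1/23*(-37273)) = 1/(37273/23) = 23/37273 ≈ 0.00061707)
Q + (-115 - 1*(-235)) = 23/37273 + (-115 - 1*(-235)) = 23/37273 + (-115 + 235) = 23/37273 + 120 = 4472783/37273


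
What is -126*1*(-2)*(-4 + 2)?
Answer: -504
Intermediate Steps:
-126*1*(-2)*(-4 + 2) = -(-252)*(-2) = -126*4 = -504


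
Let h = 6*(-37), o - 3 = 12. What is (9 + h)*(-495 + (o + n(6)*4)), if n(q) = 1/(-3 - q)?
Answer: 307004/3 ≈ 1.0233e+5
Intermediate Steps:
o = 15 (o = 3 + 12 = 15)
h = -222
(9 + h)*(-495 + (o + n(6)*4)) = (9 - 222)*(-495 + (15 - 1/(3 + 6)*4)) = -213*(-495 + (15 - 1/9*4)) = -213*(-495 + (15 - 1*⅑*4)) = -213*(-495 + (15 - ⅑*4)) = -213*(-495 + (15 - 4/9)) = -213*(-495 + 131/9) = -213*(-4324/9) = 307004/3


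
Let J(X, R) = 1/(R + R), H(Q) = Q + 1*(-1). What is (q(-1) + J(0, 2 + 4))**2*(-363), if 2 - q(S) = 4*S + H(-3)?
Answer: -1771561/48 ≈ -36908.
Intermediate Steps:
H(Q) = -1 + Q (H(Q) = Q - 1 = -1 + Q)
J(X, R) = 1/(2*R)
q(S) = 6 - 4*S (q(S) = 2 - (4*S + (-1 - 3)) = 2 - (4*S - 4) = 2 - (-4 + 4*S) = 2 + (4 - 4*S) = 6 - 4*S)
(q(-1) + J(0, 2 + 4))**2*(-363) = ((6 - 4*(-1)) + 1/(2*(2 + 4)))**2*(-363) = ((6 + 4) + (1/2)/6)**2*(-363) = (10 + (1/2)*(1/6))**2*(-363) = (10 + 1/12)**2*(-363) = (121/12)**2*(-363) = (14641/144)*(-363) = -1771561/48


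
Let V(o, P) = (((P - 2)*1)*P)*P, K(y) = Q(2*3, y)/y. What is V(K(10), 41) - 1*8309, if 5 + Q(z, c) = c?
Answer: 57250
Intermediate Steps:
Q(z, c) = -5 + c
K(y) = (-5 + y)/y
V(o, P) = P**2*(-2 + P) (V(o, P) = (((-2 + P)*1)*P)*P = ((-2 + P)*P)*P = (P*(-2 + P))*P = P**2*(-2 + P))
V(K(10), 41) - 1*8309 = 41**2*(-2 + 41) - 1*8309 = 1681*39 - 8309 = 65559 - 8309 = 57250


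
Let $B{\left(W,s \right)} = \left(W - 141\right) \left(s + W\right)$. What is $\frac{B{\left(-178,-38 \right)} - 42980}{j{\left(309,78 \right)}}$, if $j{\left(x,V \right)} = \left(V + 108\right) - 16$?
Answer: $\frac{12962}{85} \approx 152.49$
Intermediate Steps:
$j{\left(x,V \right)} = 92 + V$ ($j{\left(x,V \right)} = \left(108 + V\right) - 16 = 92 + V$)
$B{\left(W,s \right)} = \left(-141 + W\right) \left(W + s\right)$
$\frac{B{\left(-178,-38 \right)} - 42980}{j{\left(309,78 \right)}} = \frac{\left(\left(-178\right)^{2} - -25098 - -5358 - -6764\right) - 42980}{92 + 78} = \frac{\left(31684 + 25098 + 5358 + 6764\right) - 42980}{170} = \left(68904 - 42980\right) \frac{1}{170} = 25924 \cdot \frac{1}{170} = \frac{12962}{85}$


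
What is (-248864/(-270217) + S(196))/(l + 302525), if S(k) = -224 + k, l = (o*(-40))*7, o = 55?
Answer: -7317212/77586056125 ≈ -9.4311e-5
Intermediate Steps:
l = -15400 (l = (55*(-40))*7 = -2200*7 = -15400)
(-248864/(-270217) + S(196))/(l + 302525) = (-248864/(-270217) + (-224 + 196))/(-15400 + 302525) = (-248864*(-1/270217) - 28)/287125 = (248864/270217 - 28)*(1/287125) = -7317212/270217*1/287125 = -7317212/77586056125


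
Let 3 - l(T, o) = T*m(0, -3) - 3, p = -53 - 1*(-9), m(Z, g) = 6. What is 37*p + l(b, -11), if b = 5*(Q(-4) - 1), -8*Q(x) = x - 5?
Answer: -6503/4 ≈ -1625.8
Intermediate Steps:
Q(x) = 5/8 - x/8 (Q(x) = -(x - 5)/8 = -(-5 + x)/8 = 5/8 - x/8)
p = -44 (p = -53 + 9 = -44)
b = 5/8 (b = 5*((5/8 - ⅛*(-4)) - 1) = 5*((5/8 + ½) - 1) = 5*(9/8 - 1) = 5*(⅛) = 5/8 ≈ 0.62500)
l(T, o) = 6 - 6*T (l(T, o) = 3 - (T*6 - 3) = 3 - (6*T - 3) = 3 - (-3 + 6*T) = 3 + (3 - 6*T) = 6 - 6*T)
37*p + l(b, -11) = 37*(-44) + (6 - 6*5/8) = -1628 + (6 - 15/4) = -1628 + 9/4 = -6503/4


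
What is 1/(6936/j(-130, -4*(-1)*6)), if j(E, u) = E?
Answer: -65/3468 ≈ -0.018743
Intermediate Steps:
1/(6936/j(-130, -4*(-1)*6)) = 1/(6936/(-130)) = 1/(6936*(-1/130)) = 1/(-3468/65) = -65/3468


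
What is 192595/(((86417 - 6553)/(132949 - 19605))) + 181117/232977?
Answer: 635722876993931/2325809391 ≈ 2.7333e+5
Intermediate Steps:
192595/(((86417 - 6553)/(132949 - 19605))) + 181117/232977 = 192595/((79864/113344)) + 181117*(1/232977) = 192595/((79864*(1/113344))) + 181117/232977 = 192595/(9983/14168) + 181117/232977 = 192595*(14168/9983) + 181117/232977 = 2728685960/9983 + 181117/232977 = 635722876993931/2325809391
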